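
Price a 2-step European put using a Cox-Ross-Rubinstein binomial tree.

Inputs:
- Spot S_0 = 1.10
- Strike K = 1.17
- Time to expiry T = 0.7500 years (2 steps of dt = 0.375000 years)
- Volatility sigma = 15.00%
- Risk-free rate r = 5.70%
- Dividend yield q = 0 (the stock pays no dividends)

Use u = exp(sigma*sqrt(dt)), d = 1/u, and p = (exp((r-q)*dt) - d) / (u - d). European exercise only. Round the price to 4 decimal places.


Answer: Price = V(0,0) = 0.0725

Derivation:
dt = T/N = 0.375000
u = exp(sigma*sqrt(dt)) = 1.096207; d = 1/u = 0.912237
p = (exp((r-q)*dt) - d) / (u - d) = 0.594490
Discount per step: exp(-r*dt) = 0.978852
Stock lattice S(k, i) with i counting down-moves:
  k=0: S(0,0) = 1.1000
  k=1: S(1,0) = 1.2058; S(1,1) = 1.0035
  k=2: S(2,0) = 1.3218; S(2,1) = 1.1000; S(2,2) = 0.9154
Terminal payoffs V(N, i) = max(K - S_T, 0):
  V(2,0) = 0.000000; V(2,1) = 0.070000; V(2,2) = 0.254607
Backward induction: V(k, i) = exp(-r*dt) * [p * V(k+1, i) + (1-p) * V(k+1, i+1)].
  V(1,0) = exp(-r*dt) * [p*0.000000 + (1-p)*0.070000] = 0.027785
  V(1,1) = exp(-r*dt) * [p*0.070000 + (1-p)*0.254607] = 0.141796
  V(0,0) = exp(-r*dt) * [p*0.027785 + (1-p)*0.141796] = 0.072453


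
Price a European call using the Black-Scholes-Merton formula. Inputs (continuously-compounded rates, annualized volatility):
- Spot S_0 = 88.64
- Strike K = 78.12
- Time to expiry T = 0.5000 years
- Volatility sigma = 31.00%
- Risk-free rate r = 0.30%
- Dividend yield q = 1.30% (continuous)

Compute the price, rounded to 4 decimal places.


d1 = (ln(S/K) + (r - q + 0.5*sigma^2) * T) / (sigma * sqrt(T)) = 0.66313896
d2 = d1 - sigma * sqrt(T) = 0.44393586
exp(-rT) = 0.99850112; exp(-qT) = 0.99352108
C = S_0 * exp(-qT) * N(d1) - K * exp(-rT) * N(d2)
N(d1) = 0.74637922; N(d2) = 0.67145552
C = 88.6400 * 0.99352108 * 0.74637922 - 78.1200 * 0.99850112 * 0.67145552 = 13.3549

Answer: Price = 13.3549


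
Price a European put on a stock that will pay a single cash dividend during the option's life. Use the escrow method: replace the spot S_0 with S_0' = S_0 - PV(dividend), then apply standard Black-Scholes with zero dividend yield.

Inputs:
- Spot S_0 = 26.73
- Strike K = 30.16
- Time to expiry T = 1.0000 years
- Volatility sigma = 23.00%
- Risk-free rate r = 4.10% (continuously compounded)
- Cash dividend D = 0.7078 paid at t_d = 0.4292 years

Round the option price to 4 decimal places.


Answer: Price = 4.2356

Derivation:
PV(D) = D * exp(-r * t_d) = 0.7078 * 0.98255673 = 0.69545365
S_0' = S_0 - PV(D) = 26.7300 - 0.69545365 = 26.03454635
d1 = (ln(S_0'/K) + (r + sigma^2/2)*T) / (sigma*sqrt(T)) = -0.34627035
d2 = d1 - sigma*sqrt(T) = -0.57627035
exp(-rT) = 0.95982913
N(-d1) = 0.63543023; N(-d2) = 0.71778377
P = K * exp(-rT) * N(-d2) - S_0' * N(-d1) = 30.1600 * 0.95982913 * 0.71778377 - 26.03454635 * 0.63543023 = 4.2356


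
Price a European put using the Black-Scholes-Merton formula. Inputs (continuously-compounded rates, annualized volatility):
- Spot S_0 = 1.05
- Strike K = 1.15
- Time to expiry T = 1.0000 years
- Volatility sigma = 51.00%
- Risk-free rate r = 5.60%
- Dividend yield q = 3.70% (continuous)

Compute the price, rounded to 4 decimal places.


Answer: Price = 0.2511

Derivation:
d1 = (ln(S/K) + (r - q + 0.5*sigma^2) * T) / (sigma * sqrt(T)) = 0.11387887
d2 = d1 - sigma * sqrt(T) = -0.39612113
exp(-rT) = 0.94553914; exp(-qT) = 0.96367614
P = K * exp(-rT) * N(-d2) - S_0 * exp(-qT) * N(-d1)
N(-d1) = 0.45466691; N(-d2) = 0.65399217
P = 1.1500 * 0.94553914 * 0.65399217 - 1.0500 * 0.96367614 * 0.45466691 = 0.2511


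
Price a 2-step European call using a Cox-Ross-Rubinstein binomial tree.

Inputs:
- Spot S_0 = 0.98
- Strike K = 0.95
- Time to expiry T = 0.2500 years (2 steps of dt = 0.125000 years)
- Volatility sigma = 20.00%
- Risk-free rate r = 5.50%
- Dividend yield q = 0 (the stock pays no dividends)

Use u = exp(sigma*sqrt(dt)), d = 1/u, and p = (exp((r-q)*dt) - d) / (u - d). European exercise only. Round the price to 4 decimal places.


Answer: Price = V(0,0) = 0.0645

Derivation:
dt = T/N = 0.125000
u = exp(sigma*sqrt(dt)) = 1.073271; d = 1/u = 0.931731
p = (exp((r-q)*dt) - d) / (u - d) = 0.531070
Discount per step: exp(-r*dt) = 0.993149
Stock lattice S(k, i) with i counting down-moves:
  k=0: S(0,0) = 0.9800
  k=1: S(1,0) = 1.0518; S(1,1) = 0.9131
  k=2: S(2,0) = 1.1289; S(2,1) = 0.9800; S(2,2) = 0.8508
Terminal payoffs V(N, i) = max(S_T - K, 0):
  V(2,0) = 0.178872; V(2,1) = 0.030000; V(2,2) = 0.000000
Backward induction: V(k, i) = exp(-r*dt) * [p * V(k+1, i) + (1-p) * V(k+1, i+1)].
  V(1,0) = exp(-r*dt) * [p*0.178872 + (1-p)*0.030000] = 0.108314
  V(1,1) = exp(-r*dt) * [p*0.030000 + (1-p)*0.000000] = 0.015823
  V(0,0) = exp(-r*dt) * [p*0.108314 + (1-p)*0.015823] = 0.064497


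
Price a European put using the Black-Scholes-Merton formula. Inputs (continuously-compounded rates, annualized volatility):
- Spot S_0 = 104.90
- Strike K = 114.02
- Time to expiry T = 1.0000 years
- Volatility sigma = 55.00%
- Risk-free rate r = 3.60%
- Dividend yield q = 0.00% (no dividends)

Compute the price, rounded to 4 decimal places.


Answer: Price = 25.9097

Derivation:
d1 = (ln(S/K) + (r - q + 0.5*sigma^2) * T) / (sigma * sqrt(T)) = 0.18887935
d2 = d1 - sigma * sqrt(T) = -0.36112065
exp(-rT) = 0.96464029; exp(-qT) = 1.00000000
P = K * exp(-rT) * N(-d2) - S_0 * exp(-qT) * N(-d1)
N(-d1) = 0.42509369; N(-d2) = 0.64099537
P = 114.0200 * 0.96464029 * 0.64099537 - 104.9000 * 1.00000000 * 0.42509369 = 25.9097


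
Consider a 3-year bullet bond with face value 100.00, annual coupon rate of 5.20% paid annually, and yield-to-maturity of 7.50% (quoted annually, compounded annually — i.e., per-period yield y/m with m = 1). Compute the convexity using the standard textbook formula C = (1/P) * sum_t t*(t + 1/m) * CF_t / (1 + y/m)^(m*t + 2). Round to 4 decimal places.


Coupon per period c = face * coupon_rate / m = 5.200000
Periods per year m = 1; per-period yield y/m = 0.075000
Number of cashflows N = 3
Cashflows (t years, CF_t, discount factor 1/(1+y/m)^(m*t), PV):
  t = 1.0000: CF_t = 5.200000, DF = 0.930233, PV = 4.837209
  t = 2.0000: CF_t = 5.200000, DF = 0.865333, PV = 4.499730
  t = 3.0000: CF_t = 105.200000, DF = 0.804961, PV = 84.681852
Price P = sum_t PV_t = 94.018791
Convexity numerator sum_t t*(t + 1/m) * CF_t / (1+y/m)^(m*t + 2):
  t = 1.0000: term = 8.371590
  t = 2.0000: term = 23.362577
  t = 3.0000: term = 879.335617
Convexity = (1/P) * sum = 911.069784 / 94.018791 = 9.690295

Answer: Convexity = 9.6903


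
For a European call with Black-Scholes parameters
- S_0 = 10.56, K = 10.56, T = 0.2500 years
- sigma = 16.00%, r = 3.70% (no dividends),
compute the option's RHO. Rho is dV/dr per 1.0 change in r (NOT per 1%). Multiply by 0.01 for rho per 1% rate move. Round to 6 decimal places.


Answer: Rho = 1.386687

Derivation:
d1 = 0.1556250000; d2 = 0.0756250000
phi(d1) = 0.3941403939; exp(-qT) = 1.0000000000; exp(-rT) = 0.9907926496
N(d2) = 0.5301412769
Rho = K*T*exp(-rT)*N(d2) = 10.5600 * 0.2500 * 0.9907926496 * 0.5301412769 = 1.386687


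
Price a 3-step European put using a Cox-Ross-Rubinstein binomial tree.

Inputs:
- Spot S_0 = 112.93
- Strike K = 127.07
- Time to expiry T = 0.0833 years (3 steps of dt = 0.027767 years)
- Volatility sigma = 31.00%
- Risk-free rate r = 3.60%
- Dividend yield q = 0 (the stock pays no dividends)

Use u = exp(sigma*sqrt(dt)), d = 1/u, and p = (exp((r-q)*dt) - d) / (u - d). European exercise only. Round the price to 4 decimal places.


dt = T/N = 0.027767
u = exp(sigma*sqrt(dt)) = 1.053014; d = 1/u = 0.949655
p = (exp((r-q)*dt) - d) / (u - d) = 0.496765
Discount per step: exp(-r*dt) = 0.999001
Stock lattice S(k, i) with i counting down-moves:
  k=0: S(0,0) = 112.9300
  k=1: S(1,0) = 118.9168; S(1,1) = 107.2446
  k=2: S(2,0) = 125.2211; S(2,1) = 112.9300; S(2,2) = 101.8454
  k=3: S(3,0) = 131.8595; S(3,1) = 118.9168; S(3,2) = 107.2446; S(3,3) = 96.7180
Terminal payoffs V(N, i) = max(K - S_T, 0):
  V(3,0) = 0.000000; V(3,1) = 8.153152; V(3,2) = 19.825441; V(3,3) = 30.352035
Backward induction: V(k, i) = exp(-r*dt) * [p * V(k+1, i) + (1-p) * V(k+1, i+1)].
  V(2,0) = exp(-r*dt) * [p*0.000000 + (1-p)*8.153152] = 4.098854
  V(2,1) = exp(-r*dt) * [p*8.153152 + (1-p)*19.825441] = 14.013044
  V(2,2) = exp(-r*dt) * [p*19.825441 + (1-p)*30.352035] = 25.097694
  V(1,0) = exp(-r*dt) * [p*4.098854 + (1-p)*14.013044] = 9.078944
  V(1,1) = exp(-r*dt) * [p*14.013044 + (1-p)*25.097694] = 19.571656
  V(0,0) = exp(-r*dt) * [p*9.078944 + (1-p)*19.571656] = 14.344900

Answer: Price = V(0,0) = 14.3449


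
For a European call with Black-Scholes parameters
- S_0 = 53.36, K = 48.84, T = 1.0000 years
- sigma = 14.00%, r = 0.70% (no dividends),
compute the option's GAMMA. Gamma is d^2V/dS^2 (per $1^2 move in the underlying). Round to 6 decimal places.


Answer: Gamma = 0.040243

Derivation:
d1 = 0.7522268026; d2 = 0.6122268026
phi(d1) = 0.3006341763; exp(-qT) = 1.0000000000; exp(-rT) = 0.9930244429
Gamma = exp(-qT) * phi(d1) / (S * sigma * sqrt(T)) = 1.0000000000 * 0.3006341763 / (53.3600 * 0.1400 * 1.0000000000) = 0.040243


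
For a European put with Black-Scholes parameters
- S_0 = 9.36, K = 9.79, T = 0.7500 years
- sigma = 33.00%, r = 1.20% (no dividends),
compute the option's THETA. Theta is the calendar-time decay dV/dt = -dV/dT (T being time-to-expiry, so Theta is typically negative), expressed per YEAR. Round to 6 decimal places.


Answer: Theta = -0.640796

Derivation:
d1 = 0.0172202029; d2 = -0.2685681803
phi(d1) = 0.3988831345; exp(-qT) = 1.0000000000; exp(-rT) = 0.9910403788
Theta = -S*exp(-qT)*phi(d1)*sigma/(2*sqrt(T)) + r*K*exp(-rT)*N(-d2) - q*S*exp(-qT)*N(-d1)
N(-d1) = 0.4931304725; N(-d2) = 0.6058689994; sqrt(T) = 0.8660254038
Term 1 = -9.3600 * 1.0000000000 * 0.3988831345 * 0.3300 / (2 * 0.8660254038) = -0.7113360765
Term 2 = 0.0120 * 9.7900 * 0.9910403788 * 0.6058689994 = 0.0705397667
Term 3 = 0 (no dividend yield, q = 0)
Theta = -0.7113360765 + (0.0705397667) + (0.0000000000) = -0.640796


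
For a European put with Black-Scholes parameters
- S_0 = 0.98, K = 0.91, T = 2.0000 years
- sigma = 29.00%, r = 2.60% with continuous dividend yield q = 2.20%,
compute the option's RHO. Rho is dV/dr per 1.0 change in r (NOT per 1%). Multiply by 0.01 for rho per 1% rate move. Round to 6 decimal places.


d1 = 0.4052647731; d2 = -0.0048571600
phi(d1) = 0.3674903198; exp(-qT) = 0.9569539575; exp(-rT) = 0.9493288668
N(-d2) = 0.5019377189
Rho = -K*T*exp(-rT)*N(-d2) = -0.9100 * 2.0000 * 0.9493288668 * 0.5019377189 = -0.867237

Answer: Rho = -0.867237


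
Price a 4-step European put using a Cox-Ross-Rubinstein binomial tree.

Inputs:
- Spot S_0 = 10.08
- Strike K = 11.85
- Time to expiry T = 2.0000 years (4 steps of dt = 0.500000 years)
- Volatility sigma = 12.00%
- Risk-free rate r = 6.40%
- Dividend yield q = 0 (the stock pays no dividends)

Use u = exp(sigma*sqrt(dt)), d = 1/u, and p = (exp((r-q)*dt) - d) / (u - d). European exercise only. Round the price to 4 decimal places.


Answer: Price = V(0,0) = 0.7881

Derivation:
dt = T/N = 0.500000
u = exp(sigma*sqrt(dt)) = 1.088557; d = 1/u = 0.918647
p = (exp((r-q)*dt) - d) / (u - d) = 0.670181
Discount per step: exp(-r*dt) = 0.968507
Stock lattice S(k, i) with i counting down-moves:
  k=0: S(0,0) = 10.0800
  k=1: S(1,0) = 10.9727; S(1,1) = 9.2600
  k=2: S(2,0) = 11.9444; S(2,1) = 10.0800; S(2,2) = 8.5066
  k=3: S(3,0) = 13.0021; S(3,1) = 10.9727; S(3,2) = 9.2600; S(3,3) = 7.8146
  k=4: S(4,0) = 14.1535; S(4,1) = 11.9444; S(4,2) = 10.0800; S(4,3) = 8.5066; S(4,4) = 7.1789
Terminal payoffs V(N, i) = max(K - S_T, 0):
  V(4,0) = 0.000000; V(4,1) = 0.000000; V(4,2) = 1.770000; V(4,3) = 3.343355; V(4,4) = 4.671130
Backward induction: V(k, i) = exp(-r*dt) * [p * V(k+1, i) + (1-p) * V(k+1, i+1)].
  V(3,0) = exp(-r*dt) * [p*0.000000 + (1-p)*0.000000] = 0.000000
  V(3,1) = exp(-r*dt) * [p*0.000000 + (1-p)*1.770000] = 0.565394
  V(3,2) = exp(-r*dt) * [p*1.770000 + (1-p)*3.343355] = 2.216836
  V(3,3) = exp(-r*dt) * [p*3.343355 + (1-p)*4.671130] = 3.662195
  V(2,0) = exp(-r*dt) * [p*0.000000 + (1-p)*0.565394] = 0.180605
  V(2,1) = exp(-r*dt) * [p*0.565394 + (1-p)*2.216836] = 1.075111
  V(2,2) = exp(-r*dt) * [p*2.216836 + (1-p)*3.662195] = 2.608714
  V(1,0) = exp(-r*dt) * [p*0.180605 + (1-p)*1.075111] = 0.460651
  V(1,1) = exp(-r*dt) * [p*1.075111 + (1-p)*2.608714] = 1.531134
  V(0,0) = exp(-r*dt) * [p*0.460651 + (1-p)*1.531134] = 0.788090


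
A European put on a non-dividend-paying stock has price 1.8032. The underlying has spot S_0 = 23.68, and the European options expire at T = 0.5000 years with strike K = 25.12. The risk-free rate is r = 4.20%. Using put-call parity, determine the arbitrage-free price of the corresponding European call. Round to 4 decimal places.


Put-call parity: C - P = S_0 * exp(-qT) - K * exp(-rT).
S_0 * exp(-qT) = 23.6800 * 1.00000000 = 23.68000000
K * exp(-rT) = 25.1200 * 0.97921896 = 24.59798039
C = P + S*exp(-qT) - K*exp(-rT)
C = 1.8032 + 23.68000000 - 24.59798039 = 0.8852

Answer: Call price = 0.8852


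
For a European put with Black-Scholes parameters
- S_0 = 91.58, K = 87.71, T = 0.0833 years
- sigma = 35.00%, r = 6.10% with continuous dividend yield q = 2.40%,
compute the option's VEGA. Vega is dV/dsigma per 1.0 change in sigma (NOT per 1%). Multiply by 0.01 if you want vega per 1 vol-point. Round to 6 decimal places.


d1 = 0.5084458859; d2 = 0.4074297981
phi(d1) = 0.3505692060; exp(-qT) = 0.9980027971; exp(-rT) = 0.9949315880
Vega = S * exp(-qT) * phi(d1) * sqrt(T) = 91.5800 * 0.9980027971 * 0.3505692060 * 0.2886173938 = 9.247592

Answer: Vega = 9.247592


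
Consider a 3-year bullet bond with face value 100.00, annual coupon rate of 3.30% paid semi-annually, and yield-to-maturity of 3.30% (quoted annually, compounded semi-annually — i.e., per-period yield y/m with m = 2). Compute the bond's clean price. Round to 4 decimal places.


Coupon per period c = face * coupon_rate / m = 1.650000
Periods per year m = 2; per-period yield y/m = 0.016500
Number of cashflows N = 6
Cashflows (t years, CF_t, discount factor 1/(1+y/m)^(m*t), PV):
  t = 0.5000: CF_t = 1.650000, DF = 0.983768, PV = 1.623217
  t = 1.0000: CF_t = 1.650000, DF = 0.967799, PV = 1.596869
  t = 1.5000: CF_t = 1.650000, DF = 0.952090, PV = 1.570948
  t = 2.0000: CF_t = 1.650000, DF = 0.936635, PV = 1.545448
  t = 2.5000: CF_t = 1.650000, DF = 0.921432, PV = 1.520362
  t = 3.0000: CF_t = 101.650000, DF = 0.906475, PV = 92.143156
Price P = sum_t PV_t = 100.000000

Answer: Price = 100.0000


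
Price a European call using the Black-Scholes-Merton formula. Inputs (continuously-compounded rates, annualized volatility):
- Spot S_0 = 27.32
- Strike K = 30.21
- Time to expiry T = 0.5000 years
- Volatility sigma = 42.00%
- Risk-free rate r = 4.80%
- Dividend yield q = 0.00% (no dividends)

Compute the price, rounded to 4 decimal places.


Answer: Price = 2.3764

Derivation:
d1 = (ln(S/K) + (r - q + 0.5*sigma^2) * T) / (sigma * sqrt(T)) = -0.10927817
d2 = d1 - sigma * sqrt(T) = -0.40626302
exp(-rT) = 0.97628571; exp(-qT) = 1.00000000
C = S_0 * exp(-qT) * N(d1) - K * exp(-rT) * N(d2)
N(d1) = 0.45649093; N(d2) = 0.34227468
C = 27.3200 * 1.00000000 * 0.45649093 - 30.2100 * 0.97628571 * 0.34227468 = 2.3764


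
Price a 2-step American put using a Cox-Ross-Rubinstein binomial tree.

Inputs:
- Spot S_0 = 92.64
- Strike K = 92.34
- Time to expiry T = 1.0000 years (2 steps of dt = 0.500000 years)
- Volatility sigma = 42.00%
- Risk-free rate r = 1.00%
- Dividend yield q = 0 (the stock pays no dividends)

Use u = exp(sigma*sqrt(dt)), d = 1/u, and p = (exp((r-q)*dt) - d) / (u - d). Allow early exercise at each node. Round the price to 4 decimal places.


Answer: Price = V(0,0) = 13.2223

Derivation:
dt = T/N = 0.500000
u = exp(sigma*sqrt(dt)) = 1.345795; d = 1/u = 0.743055
p = (exp((r-q)*dt) - d) / (u - d) = 0.434611
Discount per step: exp(-r*dt) = 0.995012
Stock lattice S(k, i) with i counting down-moves:
  k=0: S(0,0) = 92.6400
  k=1: S(1,0) = 124.6744; S(1,1) = 68.8366
  k=2: S(2,0) = 167.7862; S(2,1) = 92.6400; S(2,2) = 51.1494
Terminal payoffs V(N, i) = max(K - S_T, 0):
  V(2,0) = 0.000000; V(2,1) = 0.000000; V(2,2) = 41.190572
Backward induction: V(k, i) = exp(-r*dt) * [p * V(k+1, i) + (1-p) * V(k+1, i+1)]; then take max(V_cont, immediate exercise) for American.
  V(1,0) = exp(-r*dt) * [p*0.000000 + (1-p)*0.000000] = 0.000000; exercise = 0.000000; V(1,0) = max -> 0.000000
  V(1,1) = exp(-r*dt) * [p*0.000000 + (1-p)*41.190572] = 23.172545; exercise = 23.503360; V(1,1) = max -> 23.503360
  V(0,0) = exp(-r*dt) * [p*0.000000 + (1-p)*23.503360] = 13.222265; exercise = 0.000000; V(0,0) = max -> 13.222265


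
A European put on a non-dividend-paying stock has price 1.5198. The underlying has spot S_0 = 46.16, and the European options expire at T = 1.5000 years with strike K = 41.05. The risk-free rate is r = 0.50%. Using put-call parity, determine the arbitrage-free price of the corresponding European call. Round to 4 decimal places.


Answer: Call price = 6.9365

Derivation:
Put-call parity: C - P = S_0 * exp(-qT) - K * exp(-rT).
S_0 * exp(-qT) = 46.1600 * 1.00000000 = 46.16000000
K * exp(-rT) = 41.0500 * 0.99252805 = 40.74327665
C = P + S*exp(-qT) - K*exp(-rT)
C = 1.5198 + 46.16000000 - 40.74327665 = 6.9365


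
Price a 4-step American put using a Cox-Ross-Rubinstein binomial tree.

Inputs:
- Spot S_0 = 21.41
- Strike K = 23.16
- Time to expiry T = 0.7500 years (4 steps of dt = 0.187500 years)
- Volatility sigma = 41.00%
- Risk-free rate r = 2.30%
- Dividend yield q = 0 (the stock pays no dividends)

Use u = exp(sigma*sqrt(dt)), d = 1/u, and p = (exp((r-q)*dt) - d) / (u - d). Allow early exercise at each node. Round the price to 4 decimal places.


Answer: Price = V(0,0) = 3.9765

Derivation:
dt = T/N = 0.187500
u = exp(sigma*sqrt(dt)) = 1.194270; d = 1/u = 0.837332
p = (exp((r-q)*dt) - d) / (u - d) = 0.467840
Discount per step: exp(-r*dt) = 0.995697
Stock lattice S(k, i) with i counting down-moves:
  k=0: S(0,0) = 21.4100
  k=1: S(1,0) = 25.5693; S(1,1) = 17.9273
  k=2: S(2,0) = 30.5367; S(2,1) = 21.4100; S(2,2) = 15.0111
  k=3: S(3,0) = 36.4690; S(3,1) = 25.5693; S(3,2) = 17.9273; S(3,3) = 12.5692
  k=4: S(4,0) = 43.5539; S(4,1) = 30.5367; S(4,2) = 21.4100; S(4,3) = 15.0111; S(4,4) = 10.5246
Terminal payoffs V(N, i) = max(K - S_T, 0):
  V(4,0) = 0.000000; V(4,1) = 0.000000; V(4,2) = 1.750000; V(4,3) = 8.148934; V(4,4) = 12.635380
Backward induction: V(k, i) = exp(-r*dt) * [p * V(k+1, i) + (1-p) * V(k+1, i+1)]; then take max(V_cont, immediate exercise) for American.
  V(3,0) = exp(-r*dt) * [p*0.000000 + (1-p)*0.000000] = 0.000000; exercise = 0.000000; V(3,0) = max -> 0.000000
  V(3,1) = exp(-r*dt) * [p*0.000000 + (1-p)*1.750000] = 0.927272; exercise = 0.000000; V(3,1) = max -> 0.927272
  V(3,2) = exp(-r*dt) * [p*1.750000 + (1-p)*8.148934] = 5.133070; exercise = 5.232732; V(3,2) = max -> 5.232732
  V(3,3) = exp(-r*dt) * [p*8.148934 + (1-p)*12.635380] = 10.491099; exercise = 10.590761; V(3,3) = max -> 10.590761
  V(2,0) = exp(-r*dt) * [p*0.000000 + (1-p)*0.927272] = 0.491333; exercise = 0.000000; V(2,0) = max -> 0.491333
  V(2,1) = exp(-r*dt) * [p*0.927272 + (1-p)*5.232732] = 3.204614; exercise = 1.750000; V(2,1) = max -> 3.204614
  V(2,2) = exp(-r*dt) * [p*5.232732 + (1-p)*10.590761] = 8.049271; exercise = 8.148934; V(2,2) = max -> 8.148934
  V(1,0) = exp(-r*dt) * [p*0.491333 + (1-p)*3.204614] = 1.926904; exercise = 0.000000; V(1,0) = max -> 1.926904
  V(1,1) = exp(-r*dt) * [p*3.204614 + (1-p)*8.148934] = 5.810669; exercise = 5.232732; V(1,1) = max -> 5.810669
  V(0,0) = exp(-r*dt) * [p*1.926904 + (1-p)*5.810669] = 3.976501; exercise = 1.750000; V(0,0) = max -> 3.976501


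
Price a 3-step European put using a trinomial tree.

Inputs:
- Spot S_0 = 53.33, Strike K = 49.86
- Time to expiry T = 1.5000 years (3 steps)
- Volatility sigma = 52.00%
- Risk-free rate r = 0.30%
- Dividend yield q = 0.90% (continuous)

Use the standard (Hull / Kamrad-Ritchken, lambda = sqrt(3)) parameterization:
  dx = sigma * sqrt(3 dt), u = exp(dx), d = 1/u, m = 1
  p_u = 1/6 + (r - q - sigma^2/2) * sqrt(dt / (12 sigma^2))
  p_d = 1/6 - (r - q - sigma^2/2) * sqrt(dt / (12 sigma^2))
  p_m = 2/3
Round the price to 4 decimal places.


Answer: Price = V(0,0) = 10.6265

Derivation:
dt = T/N = 0.500000; dx = sigma*sqrt(3*dt) = 0.636867
u = exp(dx) = 1.890549; d = 1/u = 0.528947
p_u = 0.111239, p_m = 0.666667, p_d = 0.222094
Discount per step: exp(-r*dt) = 0.998501
Stock lattice S(k, j) with j the centered position index:
  k=0: S(0,+0) = 53.3300
  k=1: S(1,-1) = 28.2087; S(1,+0) = 53.3300; S(1,+1) = 100.8230
  k=2: S(2,-2) = 14.9209; S(2,-1) = 28.2087; S(2,+0) = 53.3300; S(2,+1) = 100.8230; S(2,+2) = 190.6108
  k=3: S(3,-3) = 7.8924; S(3,-2) = 14.9209; S(3,-1) = 28.2087; S(3,+0) = 53.3300; S(3,+1) = 100.8230; S(3,+2) = 190.6108; S(3,+3) = 360.3591
Terminal payoffs V(N, j) = max(K - S_T, 0):
  V(3,-3) = 41.967626; V(3,-2) = 34.939078; V(3,-1) = 21.651265; V(3,+0) = 0.000000; V(3,+1) = 0.000000; V(3,+2) = 0.000000; V(3,+3) = 0.000000
Backward induction: V(k, j) = exp(-r*dt) * [p_u * V(k+1, j+1) + p_m * V(k+1, j) + p_d * V(k+1, j-1)]
  V(2,-2) = exp(-r*dt) * [p_u*21.651265 + p_m*34.939078 + p_d*41.967626] = 34.969460
  V(2,-1) = exp(-r*dt) * [p_u*0.000000 + p_m*21.651265 + p_d*34.939078] = 22.160678
  V(2,+0) = exp(-r*dt) * [p_u*0.000000 + p_m*0.000000 + p_d*21.651265] = 4.801413
  V(2,+1) = exp(-r*dt) * [p_u*0.000000 + p_m*0.000000 + p_d*0.000000] = 0.000000
  V(2,+2) = exp(-r*dt) * [p_u*0.000000 + p_m*0.000000 + p_d*0.000000] = 0.000000
  V(1,-1) = exp(-r*dt) * [p_u*4.801413 + p_m*22.160678 + p_d*34.969460] = 23.039820
  V(1,+0) = exp(-r*dt) * [p_u*0.000000 + p_m*4.801413 + p_d*22.160678] = 8.110526
  V(1,+1) = exp(-r*dt) * [p_u*0.000000 + p_m*0.000000 + p_d*4.801413] = 1.064768
  V(0,+0) = exp(-r*dt) * [p_u*1.064768 + p_m*8.110526 + p_d*23.039820] = 10.626520


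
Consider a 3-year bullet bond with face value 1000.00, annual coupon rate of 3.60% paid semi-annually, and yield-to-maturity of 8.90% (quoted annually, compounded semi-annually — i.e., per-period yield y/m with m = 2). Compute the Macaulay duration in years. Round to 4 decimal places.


Coupon per period c = face * coupon_rate / m = 18.000000
Periods per year m = 2; per-period yield y/m = 0.044500
Number of cashflows N = 6
Cashflows (t years, CF_t, discount factor 1/(1+y/m)^(m*t), PV):
  t = 0.5000: CF_t = 18.000000, DF = 0.957396, PV = 17.233126
  t = 1.0000: CF_t = 18.000000, DF = 0.916607, PV = 16.498924
  t = 1.5000: CF_t = 18.000000, DF = 0.877556, PV = 15.796002
  t = 2.0000: CF_t = 18.000000, DF = 0.840168, PV = 15.123027
  t = 2.5000: CF_t = 18.000000, DF = 0.804374, PV = 14.478724
  t = 3.0000: CF_t = 1018.000000, DF = 0.770104, PV = 783.965791
Price P = sum_t PV_t = 863.095593
Macaulay numerator sum_t t * PV_t:
  t * PV_t at t = 0.5000: 8.616563
  t * PV_t at t = 1.0000: 16.498924
  t * PV_t at t = 1.5000: 23.694003
  t * PV_t at t = 2.0000: 30.246054
  t * PV_t at t = 2.5000: 36.196810
  t * PV_t at t = 3.0000: 2351.897372
Macaulay duration D = (sum_t t * PV_t) / P = 2467.149725 / 863.095593 = 2.858490

Answer: Macaulay duration = 2.8585 years


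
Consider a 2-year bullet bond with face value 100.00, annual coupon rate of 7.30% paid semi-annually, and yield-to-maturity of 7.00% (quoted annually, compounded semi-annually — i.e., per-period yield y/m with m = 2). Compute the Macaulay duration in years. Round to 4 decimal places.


Answer: Macaulay duration = 1.8971 years

Derivation:
Coupon per period c = face * coupon_rate / m = 3.650000
Periods per year m = 2; per-period yield y/m = 0.035000
Number of cashflows N = 4
Cashflows (t years, CF_t, discount factor 1/(1+y/m)^(m*t), PV):
  t = 0.5000: CF_t = 3.650000, DF = 0.966184, PV = 3.526570
  t = 1.0000: CF_t = 3.650000, DF = 0.933511, PV = 3.407314
  t = 1.5000: CF_t = 3.650000, DF = 0.901943, PV = 3.292091
  t = 2.0000: CF_t = 103.650000, DF = 0.871442, PV = 90.324987
Price P = sum_t PV_t = 100.550962
Macaulay numerator sum_t t * PV_t:
  t * PV_t at t = 0.5000: 1.763285
  t * PV_t at t = 1.0000: 3.407314
  t * PV_t at t = 1.5000: 4.938136
  t * PV_t at t = 2.0000: 180.649974
Macaulay duration D = (sum_t t * PV_t) / P = 190.758709 / 100.550962 = 1.897135


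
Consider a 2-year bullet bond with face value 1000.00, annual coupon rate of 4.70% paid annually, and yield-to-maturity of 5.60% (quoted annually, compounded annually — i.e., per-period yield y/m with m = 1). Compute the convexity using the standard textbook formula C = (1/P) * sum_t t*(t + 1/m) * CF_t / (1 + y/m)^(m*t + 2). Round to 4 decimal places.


Coupon per period c = face * coupon_rate / m = 47.000000
Periods per year m = 1; per-period yield y/m = 0.056000
Number of cashflows N = 2
Cashflows (t years, CF_t, discount factor 1/(1+y/m)^(m*t), PV):
  t = 1.0000: CF_t = 47.000000, DF = 0.946970, PV = 44.507576
  t = 2.0000: CF_t = 1047.000000, DF = 0.896752, PV = 938.898933
Price P = sum_t PV_t = 983.406508
Convexity numerator sum_t t*(t + 1/m) * CF_t / (1+y/m)^(m*t + 2):
  t = 1.0000: term = 79.824480
  t = 2.0000: term = 5051.754759
Convexity = (1/P) * sum = 5131.579239 / 983.406508 = 5.218167

Answer: Convexity = 5.2182


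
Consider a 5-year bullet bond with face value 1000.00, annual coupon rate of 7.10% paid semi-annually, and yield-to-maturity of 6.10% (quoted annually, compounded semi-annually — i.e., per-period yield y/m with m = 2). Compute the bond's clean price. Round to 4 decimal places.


Answer: Price = 1042.5424

Derivation:
Coupon per period c = face * coupon_rate / m = 35.500000
Periods per year m = 2; per-period yield y/m = 0.030500
Number of cashflows N = 10
Cashflows (t years, CF_t, discount factor 1/(1+y/m)^(m*t), PV):
  t = 0.5000: CF_t = 35.500000, DF = 0.970403, PV = 34.449296
  t = 1.0000: CF_t = 35.500000, DF = 0.941681, PV = 33.429691
  t = 1.5000: CF_t = 35.500000, DF = 0.913810, PV = 32.440263
  t = 2.0000: CF_t = 35.500000, DF = 0.886764, PV = 31.480119
  t = 2.5000: CF_t = 35.500000, DF = 0.860518, PV = 30.548393
  t = 3.0000: CF_t = 35.500000, DF = 0.835049, PV = 29.644244
  t = 3.5000: CF_t = 35.500000, DF = 0.810334, PV = 28.766855
  t = 4.0000: CF_t = 35.500000, DF = 0.786350, PV = 27.915434
  t = 4.5000: CF_t = 35.500000, DF = 0.763076, PV = 27.089213
  t = 5.0000: CF_t = 1035.500000, DF = 0.740491, PV = 766.778880
Price P = sum_t PV_t = 1042.542388


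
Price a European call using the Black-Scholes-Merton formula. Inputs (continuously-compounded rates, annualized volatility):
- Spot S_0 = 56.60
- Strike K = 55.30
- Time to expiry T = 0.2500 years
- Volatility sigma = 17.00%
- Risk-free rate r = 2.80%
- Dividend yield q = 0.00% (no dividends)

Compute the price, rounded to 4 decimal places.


d1 = (ln(S/K) + (r - q + 0.5*sigma^2) * T) / (sigma * sqrt(T)) = 0.39821855
d2 = d1 - sigma * sqrt(T) = 0.31321855
exp(-rT) = 0.99302444; exp(-qT) = 1.00000000
C = S_0 * exp(-qT) * N(d1) - K * exp(-rT) * N(d2)
N(d1) = 0.65476545; N(d2) = 0.62294269
C = 56.6000 * 1.00000000 * 0.65476545 - 55.3000 * 0.99302444 * 0.62294269 = 2.8513

Answer: Price = 2.8513


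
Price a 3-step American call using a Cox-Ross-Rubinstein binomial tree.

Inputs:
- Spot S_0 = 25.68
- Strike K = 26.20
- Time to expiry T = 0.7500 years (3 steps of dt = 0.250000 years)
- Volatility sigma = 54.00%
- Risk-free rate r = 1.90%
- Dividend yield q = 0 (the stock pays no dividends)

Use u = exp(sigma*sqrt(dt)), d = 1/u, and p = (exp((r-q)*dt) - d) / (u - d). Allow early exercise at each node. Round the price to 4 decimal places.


dt = T/N = 0.250000
u = exp(sigma*sqrt(dt)) = 1.309964; d = 1/u = 0.763379
p = (exp((r-q)*dt) - d) / (u - d) = 0.441618
Discount per step: exp(-r*dt) = 0.995261
Stock lattice S(k, i) with i counting down-moves:
  k=0: S(0,0) = 25.6800
  k=1: S(1,0) = 33.6399; S(1,1) = 19.6036
  k=2: S(2,0) = 44.0671; S(2,1) = 25.6800; S(2,2) = 14.9650
  k=3: S(3,0) = 57.7263; S(3,1) = 33.6399; S(3,2) = 19.6036; S(3,3) = 11.4240
Terminal payoffs V(N, i) = max(S_T - K, 0):
  V(3,0) = 31.526277; V(3,1) = 7.439887; V(3,2) = 0.000000; V(3,3) = 0.000000
Backward induction: V(k, i) = exp(-r*dt) * [p * V(k+1, i) + (1-p) * V(k+1, i+1)]; then take max(V_cont, immediate exercise) for American.
  V(2,0) = exp(-r*dt) * [p*31.526277 + (1-p)*7.439887] = 17.991211; exercise = 17.867056; V(2,0) = max -> 17.991211
  V(2,1) = exp(-r*dt) * [p*7.439887 + (1-p)*0.000000] = 3.270019; exercise = 0.000000; V(2,1) = max -> 3.270019
  V(2,2) = exp(-r*dt) * [p*0.000000 + (1-p)*0.000000] = 0.000000; exercise = 0.000000; V(2,2) = max -> 0.000000
  V(1,0) = exp(-r*dt) * [p*17.991211 + (1-p)*3.270019] = 9.724861; exercise = 7.439887; V(1,0) = max -> 9.724861
  V(1,1) = exp(-r*dt) * [p*3.270019 + (1-p)*0.000000] = 1.437256; exercise = 0.000000; V(1,1) = max -> 1.437256
  V(0,0) = exp(-r*dt) * [p*9.724861 + (1-p)*1.437256] = 5.073058; exercise = 0.000000; V(0,0) = max -> 5.073058

Answer: Price = V(0,0) = 5.0731


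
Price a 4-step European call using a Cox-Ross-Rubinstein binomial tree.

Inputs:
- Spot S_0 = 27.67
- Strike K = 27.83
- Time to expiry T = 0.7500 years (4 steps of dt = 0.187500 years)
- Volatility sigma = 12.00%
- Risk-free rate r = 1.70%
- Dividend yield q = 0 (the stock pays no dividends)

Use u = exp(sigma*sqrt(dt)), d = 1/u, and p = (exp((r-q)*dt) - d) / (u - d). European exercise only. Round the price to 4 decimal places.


Answer: Price = V(0,0) = 1.2007

Derivation:
dt = T/N = 0.187500
u = exp(sigma*sqrt(dt)) = 1.053335; d = 1/u = 0.949365
p = (exp((r-q)*dt) - d) / (u - d) = 0.517719
Discount per step: exp(-r*dt) = 0.996818
Stock lattice S(k, i) with i counting down-moves:
  k=0: S(0,0) = 27.6700
  k=1: S(1,0) = 29.1458; S(1,1) = 26.2689
  k=2: S(2,0) = 30.7003; S(2,1) = 27.6700; S(2,2) = 24.9388
  k=3: S(3,0) = 32.3377; S(3,1) = 29.1458; S(3,2) = 26.2689; S(3,3) = 23.6761
  k=4: S(4,0) = 34.0624; S(4,1) = 30.7003; S(4,2) = 27.6700; S(4,3) = 24.9388; S(4,4) = 22.4772
Terminal payoffs V(N, i) = max(S_T - K, 0):
  V(4,0) = 6.232426; V(4,1) = 2.870282; V(4,2) = 0.000000; V(4,3) = 0.000000; V(4,4) = 0.000000
Backward induction: V(k, i) = exp(-r*dt) * [p * V(k+1, i) + (1-p) * V(k+1, i+1)].
  V(3,0) = exp(-r*dt) * [p*6.232426 + (1-p)*2.870282] = 4.596255
  V(3,1) = exp(-r*dt) * [p*2.870282 + (1-p)*0.000000] = 1.481272
  V(3,2) = exp(-r*dt) * [p*0.000000 + (1-p)*0.000000] = 0.000000
  V(3,3) = exp(-r*dt) * [p*0.000000 + (1-p)*0.000000] = 0.000000
  V(2,0) = exp(-r*dt) * [p*4.596255 + (1-p)*1.481272] = 3.084113
  V(2,1) = exp(-r*dt) * [p*1.481272 + (1-p)*0.000000] = 0.764442
  V(2,2) = exp(-r*dt) * [p*0.000000 + (1-p)*0.000000] = 0.000000
  V(1,0) = exp(-r*dt) * [p*3.084113 + (1-p)*0.764442] = 1.959126
  V(1,1) = exp(-r*dt) * [p*0.764442 + (1-p)*0.000000] = 0.394507
  V(0,0) = exp(-r*dt) * [p*1.959126 + (1-p)*0.394507] = 1.200707


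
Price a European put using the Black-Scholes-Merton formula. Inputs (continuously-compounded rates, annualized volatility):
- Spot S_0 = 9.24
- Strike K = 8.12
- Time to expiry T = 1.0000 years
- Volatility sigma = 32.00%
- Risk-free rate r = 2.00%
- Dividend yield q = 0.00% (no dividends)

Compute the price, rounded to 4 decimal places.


d1 = (ln(S/K) + (r - q + 0.5*sigma^2) * T) / (sigma * sqrt(T)) = 0.62628666
d2 = d1 - sigma * sqrt(T) = 0.30628666
exp(-rT) = 0.98019867; exp(-qT) = 1.00000000
P = K * exp(-rT) * N(-d2) - S_0 * exp(-qT) * N(-d1)
N(-d1) = 0.26556347; N(-d2) = 0.37969320
P = 8.1200 * 0.98019867 * 0.37969320 - 9.2400 * 1.00000000 * 0.26556347 = 0.5683

Answer: Price = 0.5683


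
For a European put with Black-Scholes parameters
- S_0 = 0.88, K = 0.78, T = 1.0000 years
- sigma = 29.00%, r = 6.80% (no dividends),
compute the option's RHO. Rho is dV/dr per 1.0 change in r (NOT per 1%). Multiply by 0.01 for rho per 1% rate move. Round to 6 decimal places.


d1 = 0.7954413372; d2 = 0.5054413372
phi(d1) = 0.2907469454; exp(-qT) = 1.0000000000; exp(-rT) = 0.9342604736
N(-d2) = 0.3066244456
Rho = -K*T*exp(-rT)*N(-d2) = -0.7800 * 1.0000 * 0.9342604736 * 0.3066244456 = -0.223444

Answer: Rho = -0.223444


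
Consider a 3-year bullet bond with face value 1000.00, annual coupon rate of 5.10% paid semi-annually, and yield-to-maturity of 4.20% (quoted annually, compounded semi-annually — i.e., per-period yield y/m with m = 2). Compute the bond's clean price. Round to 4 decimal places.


Coupon per period c = face * coupon_rate / m = 25.500000
Periods per year m = 2; per-period yield y/m = 0.021000
Number of cashflows N = 6
Cashflows (t years, CF_t, discount factor 1/(1+y/m)^(m*t), PV):
  t = 0.5000: CF_t = 25.500000, DF = 0.979432, PV = 24.975514
  t = 1.0000: CF_t = 25.500000, DF = 0.959287, PV = 24.461816
  t = 1.5000: CF_t = 25.500000, DF = 0.939556, PV = 23.958684
  t = 2.0000: CF_t = 25.500000, DF = 0.920231, PV = 23.465900
  t = 2.5000: CF_t = 25.500000, DF = 0.901304, PV = 22.983252
  t = 3.0000: CF_t = 1025.500000, DF = 0.882766, PV = 905.276428
Price P = sum_t PV_t = 1025.121593

Answer: Price = 1025.1216


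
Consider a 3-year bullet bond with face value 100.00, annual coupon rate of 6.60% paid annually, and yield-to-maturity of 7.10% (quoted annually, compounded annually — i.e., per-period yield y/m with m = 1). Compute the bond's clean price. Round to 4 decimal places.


Coupon per period c = face * coupon_rate / m = 6.600000
Periods per year m = 1; per-period yield y/m = 0.071000
Number of cashflows N = 3
Cashflows (t years, CF_t, discount factor 1/(1+y/m)^(m*t), PV):
  t = 1.0000: CF_t = 6.600000, DF = 0.933707, PV = 6.162465
  t = 2.0000: CF_t = 6.600000, DF = 0.871808, PV = 5.753936
  t = 3.0000: CF_t = 106.600000, DF = 0.814013, PV = 86.773835
Price P = sum_t PV_t = 98.690236

Answer: Price = 98.6902


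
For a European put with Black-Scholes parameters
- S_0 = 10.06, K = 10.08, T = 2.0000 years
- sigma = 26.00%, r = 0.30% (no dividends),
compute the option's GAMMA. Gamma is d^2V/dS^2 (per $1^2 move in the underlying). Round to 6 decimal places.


d1 = 0.1947641375; d2 = -0.1729313887
phi(d1) = 0.3914470320; exp(-qT) = 1.0000000000; exp(-rT) = 0.9940179641
Gamma = exp(-qT) * phi(d1) / (S * sigma * sqrt(T)) = 1.0000000000 * 0.3914470320 / (10.0600 * 0.2600 * 1.4142135624) = 0.105825

Answer: Gamma = 0.105825


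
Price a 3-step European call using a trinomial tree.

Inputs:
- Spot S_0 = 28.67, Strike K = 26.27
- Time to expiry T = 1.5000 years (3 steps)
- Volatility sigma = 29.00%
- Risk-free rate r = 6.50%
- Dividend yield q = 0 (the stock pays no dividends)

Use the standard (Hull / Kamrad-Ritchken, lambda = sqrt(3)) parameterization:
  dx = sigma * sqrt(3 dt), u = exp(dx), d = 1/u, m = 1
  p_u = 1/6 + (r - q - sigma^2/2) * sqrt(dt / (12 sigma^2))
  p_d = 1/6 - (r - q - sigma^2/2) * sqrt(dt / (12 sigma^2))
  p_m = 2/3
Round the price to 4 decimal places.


dt = T/N = 0.500000; dx = sigma*sqrt(3*dt) = 0.355176
u = exp(dx) = 1.426432; d = 1/u = 0.701050
p_u = 0.182821, p_m = 0.666667, p_d = 0.150513
Discount per step: exp(-r*dt) = 0.968022
Stock lattice S(k, j) with j the centered position index:
  k=0: S(0,+0) = 28.6700
  k=1: S(1,-1) = 20.0991; S(1,+0) = 28.6700; S(1,+1) = 40.8958
  k=2: S(2,-2) = 14.0905; S(2,-1) = 20.0991; S(2,+0) = 28.6700; S(2,+1) = 40.8958; S(2,+2) = 58.3351
  k=3: S(3,-3) = 9.8781; S(3,-2) = 14.0905; S(3,-1) = 20.0991; S(3,+0) = 28.6700; S(3,+1) = 40.8958; S(3,+2) = 58.3351; S(3,+3) = 83.2110
Terminal payoffs V(N, j) = max(S_T - K, 0):
  V(3,-3) = 0.000000; V(3,-2) = 0.000000; V(3,-1) = 0.000000; V(3,+0) = 2.400000; V(3,+1) = 14.625797; V(3,+2) = 32.065061; V(3,+3) = 56.940981
Backward induction: V(k, j) = exp(-r*dt) * [p_u * V(k+1, j+1) + p_m * V(k+1, j) + p_d * V(k+1, j-1)]
  V(2,-2) = exp(-r*dt) * [p_u*0.000000 + p_m*0.000000 + p_d*0.000000] = 0.000000
  V(2,-1) = exp(-r*dt) * [p_u*2.400000 + p_m*0.000000 + p_d*0.000000] = 0.424739
  V(2,+0) = exp(-r*dt) * [p_u*14.625797 + p_m*2.400000 + p_d*0.000000] = 4.137229
  V(2,+1) = exp(-r*dt) * [p_u*32.065061 + p_m*14.625797 + p_d*2.400000] = 15.463110
  V(2,+2) = exp(-r*dt) * [p_u*56.940981 + p_m*32.065061 + p_d*14.625797] = 32.901207
  V(1,-1) = exp(-r*dt) * [p_u*4.137229 + p_m*0.424739 + p_d*0.000000] = 1.006288
  V(1,+0) = exp(-r*dt) * [p_u*15.463110 + p_m*4.137229 + p_d*0.424739] = 5.468413
  V(1,+1) = exp(-r*dt) * [p_u*32.901207 + p_m*15.463110 + p_d*4.137229] = 16.404558
  V(0,+0) = exp(-r*dt) * [p_u*16.404558 + p_m*5.468413 + p_d*1.006288] = 6.578835

Answer: Price = V(0,0) = 6.5788


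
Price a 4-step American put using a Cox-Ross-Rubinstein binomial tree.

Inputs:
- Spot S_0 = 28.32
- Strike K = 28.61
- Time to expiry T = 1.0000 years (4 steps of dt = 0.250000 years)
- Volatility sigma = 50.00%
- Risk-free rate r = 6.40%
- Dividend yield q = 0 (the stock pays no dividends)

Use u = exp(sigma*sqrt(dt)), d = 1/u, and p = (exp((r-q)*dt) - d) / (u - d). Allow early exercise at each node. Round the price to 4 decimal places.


Answer: Price = V(0,0) = 4.8142

Derivation:
dt = T/N = 0.250000
u = exp(sigma*sqrt(dt)) = 1.284025; d = 1/u = 0.778801
p = (exp((r-q)*dt) - d) / (u - d) = 0.469747
Discount per step: exp(-r*dt) = 0.984127
Stock lattice S(k, i) with i counting down-moves:
  k=0: S(0,0) = 28.3200
  k=1: S(1,0) = 36.3636; S(1,1) = 22.0556
  k=2: S(2,0) = 46.6918; S(2,1) = 28.3200; S(2,2) = 17.1769
  k=3: S(3,0) = 59.9534; S(3,1) = 36.3636; S(3,2) = 22.0556; S(3,3) = 13.3774
  k=4: S(4,0) = 76.9817; S(4,1) = 46.6918; S(4,2) = 28.3200; S(4,3) = 17.1769; S(4,4) = 10.4183
Terminal payoffs V(N, i) = max(K - S_T, 0):
  V(4,0) = 0.000000; V(4,1) = 0.000000; V(4,2) = 0.290000; V(4,3) = 11.433052; V(4,4) = 18.191654
Backward induction: V(k, i) = exp(-r*dt) * [p * V(k+1, i) + (1-p) * V(k+1, i+1)]; then take max(V_cont, immediate exercise) for American.
  V(3,0) = exp(-r*dt) * [p*0.000000 + (1-p)*0.000000] = 0.000000; exercise = 0.000000; V(3,0) = max -> 0.000000
  V(3,1) = exp(-r*dt) * [p*0.000000 + (1-p)*0.290000] = 0.151332; exercise = 0.000000; V(3,1) = max -> 0.151332
  V(3,2) = exp(-r*dt) * [p*0.290000 + (1-p)*11.433052] = 6.100244; exercise = 6.554362; V(3,2) = max -> 6.554362
  V(3,3) = exp(-r*dt) * [p*11.433052 + (1-p)*18.191654] = 14.778462; exercise = 15.232579; V(3,3) = max -> 15.232579
  V(2,0) = exp(-r*dt) * [p*0.000000 + (1-p)*0.151332] = 0.078971; exercise = 0.000000; V(2,0) = max -> 0.078971
  V(2,1) = exp(-r*dt) * [p*0.151332 + (1-p)*6.554362] = 3.490263; exercise = 0.290000; V(2,1) = max -> 3.490263
  V(2,2) = exp(-r*dt) * [p*6.554362 + (1-p)*15.232579] = 10.978934; exercise = 11.433052; V(2,2) = max -> 11.433052
  V(1,0) = exp(-r*dt) * [p*0.078971 + (1-p)*3.490263] = 1.857853; exercise = 0.000000; V(1,0) = max -> 1.857853
  V(1,1) = exp(-r*dt) * [p*3.490263 + (1-p)*11.433052] = 7.579698; exercise = 6.554362; V(1,1) = max -> 7.579698
  V(0,0) = exp(-r*dt) * [p*1.857853 + (1-p)*7.579698] = 4.814229; exercise = 0.290000; V(0,0) = max -> 4.814229


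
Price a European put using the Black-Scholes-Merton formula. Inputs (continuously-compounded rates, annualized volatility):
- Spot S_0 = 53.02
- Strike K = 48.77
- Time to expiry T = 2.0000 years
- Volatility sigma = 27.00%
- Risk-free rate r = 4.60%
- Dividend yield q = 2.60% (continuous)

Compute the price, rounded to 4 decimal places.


Answer: Price = 4.6206

Derivation:
d1 = (ln(S/K) + (r - q + 0.5*sigma^2) * T) / (sigma * sqrt(T)) = 0.51449569
d2 = d1 - sigma * sqrt(T) = 0.13265803
exp(-rT) = 0.91210515; exp(-qT) = 0.94932887
P = K * exp(-rT) * N(-d2) - S_0 * exp(-qT) * N(-d1)
N(-d1) = 0.30345274; N(-d2) = 0.44723192
P = 48.7700 * 0.91210515 * 0.44723192 - 53.0200 * 0.94932887 * 0.30345274 = 4.6206


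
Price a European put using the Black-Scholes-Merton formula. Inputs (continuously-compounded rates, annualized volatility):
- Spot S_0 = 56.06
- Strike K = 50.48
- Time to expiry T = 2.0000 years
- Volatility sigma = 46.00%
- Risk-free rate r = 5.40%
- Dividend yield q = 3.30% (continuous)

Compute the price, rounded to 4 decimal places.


d1 = (ln(S/K) + (r - q + 0.5*sigma^2) * T) / (sigma * sqrt(T)) = 0.55099809
d2 = d1 - sigma * sqrt(T) = -0.09954015
exp(-rT) = 0.89762760; exp(-qT) = 0.93613086
P = K * exp(-rT) * N(-d2) - S_0 * exp(-qT) * N(-d1)
N(-d1) = 0.29081749; N(-d2) = 0.53964529
P = 50.4800 * 0.89762760 * 0.53964529 - 56.0600 * 0.93613086 * 0.29081749 = 9.1906

Answer: Price = 9.1906


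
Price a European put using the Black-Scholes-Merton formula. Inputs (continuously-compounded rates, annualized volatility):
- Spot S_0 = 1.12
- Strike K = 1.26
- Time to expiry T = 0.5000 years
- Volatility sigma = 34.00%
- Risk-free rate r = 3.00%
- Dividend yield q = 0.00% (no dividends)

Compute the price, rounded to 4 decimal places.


Answer: Price = 0.1837

Derivation:
d1 = (ln(S/K) + (r - q + 0.5*sigma^2) * T) / (sigma * sqrt(T)) = -0.30731291
d2 = d1 - sigma * sqrt(T) = -0.54772922
exp(-rT) = 0.98511194; exp(-qT) = 1.00000000
P = K * exp(-rT) * N(-d2) - S_0 * exp(-qT) * N(-d1)
N(-d1) = 0.62069740; N(-d2) = 0.70806108
P = 1.2600 * 0.98511194 * 0.70806108 - 1.1200 * 1.00000000 * 0.62069740 = 0.1837
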